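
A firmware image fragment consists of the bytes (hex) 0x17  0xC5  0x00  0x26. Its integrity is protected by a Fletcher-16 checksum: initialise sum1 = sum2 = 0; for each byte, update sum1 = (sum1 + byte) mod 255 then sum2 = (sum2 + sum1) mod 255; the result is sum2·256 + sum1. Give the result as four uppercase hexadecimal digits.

D303

Running sums (mod 255):
  after byte 0 (0x17): sum1=23, sum2=23
  after byte 1 (0xC5): sum1=220, sum2=243
  after byte 2 (0x00): sum1=220, sum2=208
  after byte 3 (0x26): sum1=3, sum2=211
Checksum = sum2·256 + sum1 = 211·256 + 3 = 54019 = 0xD303.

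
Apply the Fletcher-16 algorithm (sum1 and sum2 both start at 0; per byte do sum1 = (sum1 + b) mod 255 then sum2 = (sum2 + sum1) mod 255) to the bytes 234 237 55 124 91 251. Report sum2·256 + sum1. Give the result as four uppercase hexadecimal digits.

2CE3

Running sums (mod 255):
  after byte 0 (234): sum1=234, sum2=234
  after byte 1 (237): sum1=216, sum2=195
  after byte 2 (55): sum1=16, sum2=211
  after byte 3 (124): sum1=140, sum2=96
  after byte 4 (91): sum1=231, sum2=72
  after byte 5 (251): sum1=227, sum2=44
Checksum = sum2·256 + sum1 = 44·256 + 227 = 11491 = 0x2CE3.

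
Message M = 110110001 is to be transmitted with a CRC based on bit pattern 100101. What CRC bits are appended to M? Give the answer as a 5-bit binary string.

Append 5 zeros: 11011000100000. Divide by 100101 (XOR where the leading bit is 1):
  pos 0: 110110 XOR 100101 = 010011
  pos 1: 100110 XOR 100101 = 000011
  pos 5: 110100 XOR 100101 = 010001
  pos 6: 100010 XOR 100101 = 000111
Remainder (last 5 bits) = 11100. This is the CRC / FCS.

11100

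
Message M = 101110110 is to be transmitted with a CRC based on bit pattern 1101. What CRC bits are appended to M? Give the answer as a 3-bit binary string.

100

Append 3 zeros: 101110110000. Divide by 1101 (XOR where the leading bit is 1):
  pos 0: 1011 XOR 1101 = 0110
  pos 1: 1101 XOR 1101 = 0000
  pos 6: 1100 XOR 1101 = 0001
Remainder (last 3 bits) = 100. This is the CRC / FCS.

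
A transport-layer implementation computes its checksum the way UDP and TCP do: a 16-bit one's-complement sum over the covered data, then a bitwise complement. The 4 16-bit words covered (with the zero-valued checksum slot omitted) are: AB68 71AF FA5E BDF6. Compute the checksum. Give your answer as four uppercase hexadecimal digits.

One's-complement addition (fold any carry out of bit 15 back into bit 0):
  0xAB68 + 0x71AF = 0x11D17 → wrap carry → 0x1D18
  0x1D18 + 0xFA5E = 0x11776 → wrap carry → 0x1777
  0x1777 + 0xBDF6 = 0x0D56D
One's-complement sum = 0xD56D.
Checksum = ~0xD56D & 0xFFFF = 0x2A92.

2A92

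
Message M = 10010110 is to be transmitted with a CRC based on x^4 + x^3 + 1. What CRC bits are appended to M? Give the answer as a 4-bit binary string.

0111

Append 4 zeros: 100101100000. Divide by 11001 (XOR where the leading bit is 1):
  pos 0: 10010 XOR 11001 = 01011
  pos 1: 10111 XOR 11001 = 01110
  pos 2: 11101 XOR 11001 = 00100
  pos 4: 10000 XOR 11001 = 01001
  pos 5: 10010 XOR 11001 = 01011
  pos 6: 10110 XOR 11001 = 01111
  pos 7: 11110 XOR 11001 = 00111
Remainder (last 4 bits) = 0111. This is the CRC / FCS.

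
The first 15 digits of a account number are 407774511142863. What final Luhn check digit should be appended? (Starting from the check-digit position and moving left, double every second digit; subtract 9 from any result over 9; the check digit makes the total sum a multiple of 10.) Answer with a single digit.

7

Partial digits right→left: 3 6 8 2 4 1 1 1 5 4 7 7 7 0 4
Double every second digit counting from the check-digit position (so the 1st, 3rd, 5th, ... of the partial from the right).
  doubled (with −9 where >9): 6 7 8 2 1 5 5 8 → sum 42
  kept as-is: 6 2 1 1 4 7 0 → sum 21
Total = 42 + 21 = 63.
Check digit = (10 − (63 mod 10)) mod 10 = 7.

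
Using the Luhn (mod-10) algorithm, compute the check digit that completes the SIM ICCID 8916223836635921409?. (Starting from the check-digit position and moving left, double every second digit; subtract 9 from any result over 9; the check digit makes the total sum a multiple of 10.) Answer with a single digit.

Partial digits right→left: 9 0 4 1 2 9 5 3 6 6 3 8 3 2 2 6 1 9 8
Double every second digit counting from the check-digit position (so the 1st, 3rd, 5th, ... of the partial from the right).
  doubled (with −9 where >9): 9 8 4 1 3 6 6 4 2 7 → sum 50
  kept as-is: 0 1 9 3 6 8 2 6 9 → sum 44
Total = 50 + 44 = 94.
Check digit = (10 − (94 mod 10)) mod 10 = 6.

6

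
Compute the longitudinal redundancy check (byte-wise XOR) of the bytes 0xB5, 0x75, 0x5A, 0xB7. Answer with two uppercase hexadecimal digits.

XOR the bytes together:
  start with 0xB5
  0xB5 ⊕ 0x75 = 0xC0
  0xC0 ⊕ 0x5A = 0x9A
  0x9A ⊕ 0xB7 = 0x2D

2D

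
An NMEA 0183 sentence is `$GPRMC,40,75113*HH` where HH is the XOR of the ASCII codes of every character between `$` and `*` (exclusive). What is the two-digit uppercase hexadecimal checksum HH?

XOR the ASCII codes of the payload characters:
  'G' = 0x47 → acc = 0x47
  'P' = 0x50 → acc = 0x17
  'R' = 0x52 → acc = 0x45
  'M' = 0x4D → acc = 0x08
  'C' = 0x43 → acc = 0x4B
  ',' = 0x2C → acc = 0x67
  '4' = 0x34 → acc = 0x53
  '0' = 0x30 → acc = 0x63
  ',' = 0x2C → acc = 0x4F
  '7' = 0x37 → acc = 0x78
  '5' = 0x35 → acc = 0x4D
  '1' = 0x31 → acc = 0x7C
  '1' = 0x31 → acc = 0x4D
  '3' = 0x33 → acc = 0x7E
Checksum = 0x7E.

7E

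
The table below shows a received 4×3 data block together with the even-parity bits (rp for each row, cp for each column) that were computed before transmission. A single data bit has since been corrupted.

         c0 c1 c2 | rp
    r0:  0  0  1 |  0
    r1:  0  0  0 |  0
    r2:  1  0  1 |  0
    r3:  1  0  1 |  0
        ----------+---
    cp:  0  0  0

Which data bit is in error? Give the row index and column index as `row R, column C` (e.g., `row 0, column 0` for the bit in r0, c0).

Recompute each row's even parity and compare to rp:
  r0: data parity 1, sent rp 0 → mismatch
  r1: data parity 0, sent rp 0 → ok
  r2: data parity 0, sent rp 0 → ok
  r3: data parity 0, sent rp 0 → ok
Recompute each column's even parity and compare to cp:
  c0: data parity 0, sent cp 0 → ok
  c1: data parity 0, sent cp 0 → ok
  c2: data parity 1, sent cp 0 → mismatch
Exactly one row (r0) and one column (c2) fail → the flipped bit is at their intersection.

row 0, column 2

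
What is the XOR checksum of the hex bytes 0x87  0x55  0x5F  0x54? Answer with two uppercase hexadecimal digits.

D9

XOR the bytes together:
  start with 0x87
  0x87 ⊕ 0x55 = 0xD2
  0xD2 ⊕ 0x5F = 0x8D
  0x8D ⊕ 0x54 = 0xD9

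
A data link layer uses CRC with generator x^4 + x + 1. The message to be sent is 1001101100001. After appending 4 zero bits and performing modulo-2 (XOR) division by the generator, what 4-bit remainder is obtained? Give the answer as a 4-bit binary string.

1110

Append 4 zeros: 10011011000010000. Divide by 10011 (XOR where the leading bit is 1):
  pos 0: 10011 XOR 10011 = 00000
  pos 6: 11000 XOR 10011 = 01011
  pos 7: 10110 XOR 10011 = 00101
  pos 9: 10110 XOR 10011 = 00101
  pos 11: 10100 XOR 10011 = 00111
Remainder (last 4 bits) = 1110. This is the CRC / FCS.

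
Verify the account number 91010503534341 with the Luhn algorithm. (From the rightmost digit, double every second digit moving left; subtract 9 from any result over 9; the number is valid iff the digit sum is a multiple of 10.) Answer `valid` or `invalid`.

From the right, keep odd positions and double even positions (subtract 9 from any doubled value over 9):
  doubled (positions 2,4,...): 8 8 1 0 0 0 9 → sum 26
  kept (positions 1,3,...): 1 3 3 3 5 1 1 → sum 17
Total = 43.
43 mod 10 = 3, so the number is invalid.

invalid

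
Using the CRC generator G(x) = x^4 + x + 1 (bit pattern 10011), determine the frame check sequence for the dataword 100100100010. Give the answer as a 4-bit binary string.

Append 4 zeros: 1001001000100000. Divide by 10011 (XOR where the leading bit is 1):
  pos 0: 10010 XOR 10011 = 00001
  pos 4: 10100 XOR 10011 = 00111
  pos 6: 11101 XOR 10011 = 01110
  pos 7: 11100 XOR 10011 = 01111
  pos 8: 11110 XOR 10011 = 01101
  pos 9: 11010 XOR 10011 = 01001
  pos 10: 10010 XOR 10011 = 00001
Remainder (last 4 bits) = 0010. This is the CRC / FCS.

0010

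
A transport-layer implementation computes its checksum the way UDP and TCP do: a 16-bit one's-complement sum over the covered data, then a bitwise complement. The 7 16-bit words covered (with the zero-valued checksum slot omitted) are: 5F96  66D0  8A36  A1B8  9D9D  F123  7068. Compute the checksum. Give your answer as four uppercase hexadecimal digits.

0E80

One's-complement addition (fold any carry out of bit 15 back into bit 0):
  0x5F96 + 0x66D0 = 0x0C666
  0xC666 + 0x8A36 = 0x1509C → wrap carry → 0x509D
  0x509D + 0xA1B8 = 0x0F255
  0xF255 + 0x9D9D = 0x18FF2 → wrap carry → 0x8FF3
  0x8FF3 + 0xF123 = 0x18116 → wrap carry → 0x8117
  0x8117 + 0x7068 = 0x0F17F
One's-complement sum = 0xF17F.
Checksum = ~0xF17F & 0xFFFF = 0x0E80.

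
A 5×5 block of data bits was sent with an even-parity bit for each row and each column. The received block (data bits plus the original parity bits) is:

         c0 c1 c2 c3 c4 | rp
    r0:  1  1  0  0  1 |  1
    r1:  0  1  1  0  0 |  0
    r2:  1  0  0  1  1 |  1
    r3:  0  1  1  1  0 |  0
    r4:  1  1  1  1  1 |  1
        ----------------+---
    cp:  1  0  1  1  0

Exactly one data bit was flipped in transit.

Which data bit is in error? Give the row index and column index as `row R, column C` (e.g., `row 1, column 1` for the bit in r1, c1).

Recompute each row's even parity and compare to rp:
  r0: data parity 1, sent rp 1 → ok
  r1: data parity 0, sent rp 0 → ok
  r2: data parity 1, sent rp 1 → ok
  r3: data parity 1, sent rp 0 → mismatch
  r4: data parity 1, sent rp 1 → ok
Recompute each column's even parity and compare to cp:
  c0: data parity 1, sent cp 1 → ok
  c1: data parity 0, sent cp 0 → ok
  c2: data parity 1, sent cp 1 → ok
  c3: data parity 1, sent cp 1 → ok
  c4: data parity 1, sent cp 0 → mismatch
Exactly one row (r3) and one column (c4) fail → the flipped bit is at their intersection.

row 3, column 4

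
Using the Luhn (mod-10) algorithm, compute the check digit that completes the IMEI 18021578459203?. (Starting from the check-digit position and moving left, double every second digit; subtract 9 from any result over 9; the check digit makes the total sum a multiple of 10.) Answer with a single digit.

8

Partial digits right→left: 3 0 2 9 5 4 8 7 5 1 2 0 8 1
Double every second digit counting from the check-digit position (so the 1st, 3rd, 5th, ... of the partial from the right).
  doubled (with −9 where >9): 6 4 1 7 1 4 7 → sum 30
  kept as-is: 0 9 4 7 1 0 1 → sum 22
Total = 30 + 22 = 52.
Check digit = (10 − (52 mod 10)) mod 10 = 8.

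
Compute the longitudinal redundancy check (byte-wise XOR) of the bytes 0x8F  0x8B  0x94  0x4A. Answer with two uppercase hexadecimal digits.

XOR the bytes together:
  start with 0x8F
  0x8F ⊕ 0x8B = 0x04
  0x04 ⊕ 0x94 = 0x90
  0x90 ⊕ 0x4A = 0xDA

DA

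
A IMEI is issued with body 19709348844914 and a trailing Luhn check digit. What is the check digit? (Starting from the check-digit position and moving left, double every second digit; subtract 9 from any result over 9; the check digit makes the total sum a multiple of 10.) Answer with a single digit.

Partial digits right→left: 4 1 9 4 4 8 8 4 3 9 0 7 9 1
Double every second digit counting from the check-digit position (so the 1st, 3rd, 5th, ... of the partial from the right).
  doubled (with −9 where >9): 8 9 8 7 6 0 9 → sum 47
  kept as-is: 1 4 8 4 9 7 1 → sum 34
Total = 47 + 34 = 81.
Check digit = (10 − (81 mod 10)) mod 10 = 9.

9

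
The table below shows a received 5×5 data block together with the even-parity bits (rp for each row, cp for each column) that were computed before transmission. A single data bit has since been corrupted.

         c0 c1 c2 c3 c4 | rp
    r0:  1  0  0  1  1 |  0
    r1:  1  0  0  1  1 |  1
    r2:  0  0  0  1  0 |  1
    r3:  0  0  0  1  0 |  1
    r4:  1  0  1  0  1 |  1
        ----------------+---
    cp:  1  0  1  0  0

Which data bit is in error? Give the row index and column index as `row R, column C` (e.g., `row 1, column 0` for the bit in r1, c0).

Recompute each row's even parity and compare to rp:
  r0: data parity 1, sent rp 0 → mismatch
  r1: data parity 1, sent rp 1 → ok
  r2: data parity 1, sent rp 1 → ok
  r3: data parity 1, sent rp 1 → ok
  r4: data parity 1, sent rp 1 → ok
Recompute each column's even parity and compare to cp:
  c0: data parity 1, sent cp 1 → ok
  c1: data parity 0, sent cp 0 → ok
  c2: data parity 1, sent cp 1 → ok
  c3: data parity 0, sent cp 0 → ok
  c4: data parity 1, sent cp 0 → mismatch
Exactly one row (r0) and one column (c4) fail → the flipped bit is at their intersection.

row 0, column 4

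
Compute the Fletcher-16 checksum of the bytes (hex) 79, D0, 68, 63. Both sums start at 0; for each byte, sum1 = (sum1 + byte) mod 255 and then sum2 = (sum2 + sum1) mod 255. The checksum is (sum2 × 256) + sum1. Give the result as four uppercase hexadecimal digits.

8C16

Running sums (mod 255):
  after byte 0 (79): sum1=121, sum2=121
  after byte 1 (D0): sum1=74, sum2=195
  after byte 2 (68): sum1=178, sum2=118
  after byte 3 (63): sum1=22, sum2=140
Checksum = sum2·256 + sum1 = 140·256 + 22 = 35862 = 0x8C16.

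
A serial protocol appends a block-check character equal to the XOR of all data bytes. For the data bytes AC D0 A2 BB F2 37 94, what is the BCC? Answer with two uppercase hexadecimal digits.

XOR the bytes together:
  start with 0xAC
  0xAC ⊕ 0xD0 = 0x7C
  0x7C ⊕ 0xA2 = 0xDE
  0xDE ⊕ 0xBB = 0x65
  0x65 ⊕ 0xF2 = 0x97
  0x97 ⊕ 0x37 = 0xA0
  0xA0 ⊕ 0x94 = 0x34

34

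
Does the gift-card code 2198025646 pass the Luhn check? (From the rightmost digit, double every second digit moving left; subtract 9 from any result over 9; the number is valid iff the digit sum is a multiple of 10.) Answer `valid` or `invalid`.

invalid

From the right, keep odd positions and double even positions (subtract 9 from any doubled value over 9):
  doubled (positions 2,4,...): 8 1 0 9 4 → sum 22
  kept (positions 1,3,...): 6 6 2 8 1 → sum 23
Total = 45.
45 mod 10 = 5, so the number is invalid.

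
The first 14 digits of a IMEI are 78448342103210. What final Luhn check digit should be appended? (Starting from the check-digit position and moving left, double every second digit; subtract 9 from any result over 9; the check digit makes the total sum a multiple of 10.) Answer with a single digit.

Partial digits right→left: 0 1 2 3 0 1 2 4 3 8 4 4 8 7
Double every second digit counting from the check-digit position (so the 1st, 3rd, 5th, ... of the partial from the right).
  doubled (with −9 where >9): 0 4 0 4 6 8 7 → sum 29
  kept as-is: 1 3 1 4 8 4 7 → sum 28
Total = 29 + 28 = 57.
Check digit = (10 − (57 mod 10)) mod 10 = 3.

3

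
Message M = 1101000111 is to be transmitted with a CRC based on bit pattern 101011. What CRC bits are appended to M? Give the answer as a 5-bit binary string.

11101

Append 5 zeros: 110100011100000. Divide by 101011 (XOR where the leading bit is 1):
  pos 0: 110100 XOR 101011 = 011111
  pos 1: 111110 XOR 101011 = 010101
  pos 2: 101011 XOR 101011 = 000000
  pos 8: 110000 XOR 101011 = 011011
  pos 9: 110110 XOR 101011 = 011101
Remainder (last 5 bits) = 11101. This is the CRC / FCS.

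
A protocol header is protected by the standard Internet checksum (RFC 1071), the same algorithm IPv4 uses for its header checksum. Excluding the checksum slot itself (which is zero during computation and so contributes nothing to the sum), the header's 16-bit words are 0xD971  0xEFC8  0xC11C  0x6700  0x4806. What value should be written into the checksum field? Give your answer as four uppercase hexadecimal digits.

C6A1

One's-complement addition (fold any carry out of bit 15 back into bit 0):
  0xD971 + 0xEFC8 = 0x1C939 → wrap carry → 0xC93A
  0xC93A + 0xC11C = 0x18A56 → wrap carry → 0x8A57
  0x8A57 + 0x6700 = 0x0F157
  0xF157 + 0x4806 = 0x1395D → wrap carry → 0x395E
One's-complement sum = 0x395E.
Checksum = ~0x395E & 0xFFFF = 0xC6A1.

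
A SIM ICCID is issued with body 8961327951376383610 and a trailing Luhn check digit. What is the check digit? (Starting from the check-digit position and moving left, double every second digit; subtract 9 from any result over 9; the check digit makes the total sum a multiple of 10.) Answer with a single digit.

3

Partial digits right→left: 0 1 6 3 8 3 6 7 3 1 5 9 7 2 3 1 6 9 8
Double every second digit counting from the check-digit position (so the 1st, 3rd, 5th, ... of the partial from the right).
  doubled (with −9 where >9): 0 3 7 3 6 1 5 6 3 7 → sum 41
  kept as-is: 1 3 3 7 1 9 2 1 9 → sum 36
Total = 41 + 36 = 77.
Check digit = (10 − (77 mod 10)) mod 10 = 3.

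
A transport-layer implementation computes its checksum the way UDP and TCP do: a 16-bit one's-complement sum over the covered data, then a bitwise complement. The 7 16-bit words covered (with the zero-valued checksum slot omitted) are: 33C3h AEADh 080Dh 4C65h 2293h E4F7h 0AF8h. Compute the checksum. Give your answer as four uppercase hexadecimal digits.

B699

One's-complement addition (fold any carry out of bit 15 back into bit 0):
  0x33C3 + 0xAEAD = 0x0E270
  0xE270 + 0x080D = 0x0EA7D
  0xEA7D + 0x4C65 = 0x136E2 → wrap carry → 0x36E3
  0x36E3 + 0x2293 = 0x05976
  0x5976 + 0xE4F7 = 0x13E6D → wrap carry → 0x3E6E
  0x3E6E + 0x0AF8 = 0x04966
One's-complement sum = 0x4966.
Checksum = ~0x4966 & 0xFFFF = 0xB699.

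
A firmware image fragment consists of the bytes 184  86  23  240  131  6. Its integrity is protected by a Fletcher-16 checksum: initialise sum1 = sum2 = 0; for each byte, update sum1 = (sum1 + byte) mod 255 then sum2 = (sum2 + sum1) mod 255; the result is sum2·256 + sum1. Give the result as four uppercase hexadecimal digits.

40A0

Running sums (mod 255):
  after byte 0 (184): sum1=184, sum2=184
  after byte 1 (86): sum1=15, sum2=199
  after byte 2 (23): sum1=38, sum2=237
  after byte 3 (240): sum1=23, sum2=5
  after byte 4 (131): sum1=154, sum2=159
  after byte 5 (6): sum1=160, sum2=64
Checksum = sum2·256 + sum1 = 64·256 + 160 = 16544 = 0x40A0.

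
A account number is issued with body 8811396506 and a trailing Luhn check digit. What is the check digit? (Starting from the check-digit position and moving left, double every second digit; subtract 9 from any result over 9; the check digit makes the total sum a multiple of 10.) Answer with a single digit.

0

Partial digits right→left: 6 0 5 6 9 3 1 1 8 8
Double every second digit counting from the check-digit position (so the 1st, 3rd, 5th, ... of the partial from the right).
  doubled (with −9 where >9): 3 1 9 2 7 → sum 22
  kept as-is: 0 6 3 1 8 → sum 18
Total = 22 + 18 = 40.
Check digit = (10 − (40 mod 10)) mod 10 = 0.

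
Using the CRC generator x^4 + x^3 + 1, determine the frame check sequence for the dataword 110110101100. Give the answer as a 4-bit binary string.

1110

Append 4 zeros: 1101101011000000. Divide by 11001 (XOR where the leading bit is 1):
  pos 0: 11011 XOR 11001 = 00010
  pos 3: 10010 XOR 11001 = 01011
  pos 4: 10111 XOR 11001 = 01110
  pos 5: 11101 XOR 11001 = 00100
  pos 7: 10000 XOR 11001 = 01001
  pos 8: 10010 XOR 11001 = 01011
  pos 9: 10110 XOR 11001 = 01111
  pos 10: 11110 XOR 11001 = 00111
Remainder (last 4 bits) = 1110. This is the CRC / FCS.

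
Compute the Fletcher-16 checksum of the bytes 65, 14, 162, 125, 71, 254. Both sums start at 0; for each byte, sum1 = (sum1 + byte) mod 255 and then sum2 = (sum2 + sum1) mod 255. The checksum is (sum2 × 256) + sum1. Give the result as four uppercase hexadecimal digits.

5EB5

Running sums (mod 255):
  after byte 0 (65): sum1=65, sum2=65
  after byte 1 (14): sum1=79, sum2=144
  after byte 2 (162): sum1=241, sum2=130
  after byte 3 (125): sum1=111, sum2=241
  after byte 4 (71): sum1=182, sum2=168
  after byte 5 (254): sum1=181, sum2=94
Checksum = sum2·256 + sum1 = 94·256 + 181 = 24245 = 0x5EB5.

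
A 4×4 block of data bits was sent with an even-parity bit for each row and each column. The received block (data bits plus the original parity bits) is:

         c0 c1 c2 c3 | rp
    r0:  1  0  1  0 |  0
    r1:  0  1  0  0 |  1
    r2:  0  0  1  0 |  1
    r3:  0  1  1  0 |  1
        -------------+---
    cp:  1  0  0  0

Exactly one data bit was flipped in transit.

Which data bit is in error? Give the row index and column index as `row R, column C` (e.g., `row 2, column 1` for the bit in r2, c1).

row 3, column 2

Recompute each row's even parity and compare to rp:
  r0: data parity 0, sent rp 0 → ok
  r1: data parity 1, sent rp 1 → ok
  r2: data parity 1, sent rp 1 → ok
  r3: data parity 0, sent rp 1 → mismatch
Recompute each column's even parity and compare to cp:
  c0: data parity 1, sent cp 1 → ok
  c1: data parity 0, sent cp 0 → ok
  c2: data parity 1, sent cp 0 → mismatch
  c3: data parity 0, sent cp 0 → ok
Exactly one row (r3) and one column (c2) fail → the flipped bit is at their intersection.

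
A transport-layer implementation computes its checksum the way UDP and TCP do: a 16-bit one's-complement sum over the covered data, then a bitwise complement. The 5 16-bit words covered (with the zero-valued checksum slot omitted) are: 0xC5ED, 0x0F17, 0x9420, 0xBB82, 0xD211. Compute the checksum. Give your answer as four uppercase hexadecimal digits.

0946

One's-complement addition (fold any carry out of bit 15 back into bit 0):
  0xC5ED + 0x0F17 = 0x0D504
  0xD504 + 0x9420 = 0x16924 → wrap carry → 0x6925
  0x6925 + 0xBB82 = 0x124A7 → wrap carry → 0x24A8
  0x24A8 + 0xD211 = 0x0F6B9
One's-complement sum = 0xF6B9.
Checksum = ~0xF6B9 & 0xFFFF = 0x0946.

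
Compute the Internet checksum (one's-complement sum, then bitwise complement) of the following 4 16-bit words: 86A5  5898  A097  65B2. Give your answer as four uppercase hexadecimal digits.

One's-complement addition (fold any carry out of bit 15 back into bit 0):
  0x86A5 + 0x5898 = 0x0DF3D
  0xDF3D + 0xA097 = 0x17FD4 → wrap carry → 0x7FD5
  0x7FD5 + 0x65B2 = 0x0E587
One's-complement sum = 0xE587.
Checksum = ~0xE587 & 0xFFFF = 0x1A78.

1A78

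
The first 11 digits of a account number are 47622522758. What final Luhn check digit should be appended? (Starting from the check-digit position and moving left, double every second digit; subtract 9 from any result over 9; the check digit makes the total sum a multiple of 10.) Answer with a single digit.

Partial digits right→left: 8 5 7 2 2 5 2 2 6 7 4
Double every second digit counting from the check-digit position (so the 1st, 3rd, 5th, ... of the partial from the right).
  doubled (with −9 where >9): 7 5 4 4 3 8 → sum 31
  kept as-is: 5 2 5 2 7 → sum 21
Total = 31 + 21 = 52.
Check digit = (10 − (52 mod 10)) mod 10 = 8.

8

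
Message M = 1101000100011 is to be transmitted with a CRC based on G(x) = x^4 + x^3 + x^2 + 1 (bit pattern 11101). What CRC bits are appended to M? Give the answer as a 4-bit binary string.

Append 4 zeros: 11010001000110000. Divide by 11101 (XOR where the leading bit is 1):
  pos 0: 11010 XOR 11101 = 00111
  pos 2: 11100 XOR 11101 = 00001
  pos 6: 11000 XOR 11101 = 00101
  pos 8: 10111 XOR 11101 = 01010
  pos 9: 10100 XOR 11101 = 01001
  pos 10: 10010 XOR 11101 = 01111
  pos 11: 11110 XOR 11101 = 00011
Remainder (last 4 bits) = 0110. This is the CRC / FCS.

0110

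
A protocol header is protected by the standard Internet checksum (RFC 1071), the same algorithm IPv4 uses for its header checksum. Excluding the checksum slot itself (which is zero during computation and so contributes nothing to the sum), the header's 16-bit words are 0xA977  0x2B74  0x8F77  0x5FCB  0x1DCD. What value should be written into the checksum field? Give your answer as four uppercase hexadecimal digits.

1E04

One's-complement addition (fold any carry out of bit 15 back into bit 0):
  0xA977 + 0x2B74 = 0x0D4EB
  0xD4EB + 0x8F77 = 0x16462 → wrap carry → 0x6463
  0x6463 + 0x5FCB = 0x0C42E
  0xC42E + 0x1DCD = 0x0E1FB
One's-complement sum = 0xE1FB.
Checksum = ~0xE1FB & 0xFFFF = 0x1E04.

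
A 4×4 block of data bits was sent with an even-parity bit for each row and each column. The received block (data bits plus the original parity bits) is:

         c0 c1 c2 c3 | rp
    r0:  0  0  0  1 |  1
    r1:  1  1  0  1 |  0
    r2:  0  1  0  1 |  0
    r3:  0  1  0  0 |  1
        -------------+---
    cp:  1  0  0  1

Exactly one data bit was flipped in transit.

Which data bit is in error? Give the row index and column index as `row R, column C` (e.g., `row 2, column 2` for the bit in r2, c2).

row 1, column 1

Recompute each row's even parity and compare to rp:
  r0: data parity 1, sent rp 1 → ok
  r1: data parity 1, sent rp 0 → mismatch
  r2: data parity 0, sent rp 0 → ok
  r3: data parity 1, sent rp 1 → ok
Recompute each column's even parity and compare to cp:
  c0: data parity 1, sent cp 1 → ok
  c1: data parity 1, sent cp 0 → mismatch
  c2: data parity 0, sent cp 0 → ok
  c3: data parity 1, sent cp 1 → ok
Exactly one row (r1) and one column (c1) fail → the flipped bit is at their intersection.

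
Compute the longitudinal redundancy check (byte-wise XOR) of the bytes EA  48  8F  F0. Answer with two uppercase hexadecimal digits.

DD

XOR the bytes together:
  start with 0xEA
  0xEA ⊕ 0x48 = 0xA2
  0xA2 ⊕ 0x8F = 0x2D
  0x2D ⊕ 0xF0 = 0xDD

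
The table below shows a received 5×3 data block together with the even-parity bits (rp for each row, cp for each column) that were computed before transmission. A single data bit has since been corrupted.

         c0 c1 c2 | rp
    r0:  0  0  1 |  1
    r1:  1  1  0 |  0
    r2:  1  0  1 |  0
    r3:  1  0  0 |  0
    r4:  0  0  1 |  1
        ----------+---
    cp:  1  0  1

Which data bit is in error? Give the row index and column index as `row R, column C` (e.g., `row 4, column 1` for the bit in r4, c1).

row 3, column 1

Recompute each row's even parity and compare to rp:
  r0: data parity 1, sent rp 1 → ok
  r1: data parity 0, sent rp 0 → ok
  r2: data parity 0, sent rp 0 → ok
  r3: data parity 1, sent rp 0 → mismatch
  r4: data parity 1, sent rp 1 → ok
Recompute each column's even parity and compare to cp:
  c0: data parity 1, sent cp 1 → ok
  c1: data parity 1, sent cp 0 → mismatch
  c2: data parity 1, sent cp 1 → ok
Exactly one row (r3) and one column (c1) fail → the flipped bit is at their intersection.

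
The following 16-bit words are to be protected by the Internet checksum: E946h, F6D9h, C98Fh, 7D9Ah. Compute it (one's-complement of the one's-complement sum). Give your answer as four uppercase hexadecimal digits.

D8B4

One's-complement addition (fold any carry out of bit 15 back into bit 0):
  0xE946 + 0xF6D9 = 0x1E01F → wrap carry → 0xE020
  0xE020 + 0xC98F = 0x1A9AF → wrap carry → 0xA9B0
  0xA9B0 + 0x7D9A = 0x1274A → wrap carry → 0x274B
One's-complement sum = 0x274B.
Checksum = ~0x274B & 0xFFFF = 0xD8B4.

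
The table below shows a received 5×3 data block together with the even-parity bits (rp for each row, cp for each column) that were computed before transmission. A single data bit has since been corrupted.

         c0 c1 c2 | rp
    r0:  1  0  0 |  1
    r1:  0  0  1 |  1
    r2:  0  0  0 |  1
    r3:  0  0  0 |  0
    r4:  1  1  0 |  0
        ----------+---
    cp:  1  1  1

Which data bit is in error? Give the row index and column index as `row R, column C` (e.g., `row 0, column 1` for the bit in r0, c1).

row 2, column 0

Recompute each row's even parity and compare to rp:
  r0: data parity 1, sent rp 1 → ok
  r1: data parity 1, sent rp 1 → ok
  r2: data parity 0, sent rp 1 → mismatch
  r3: data parity 0, sent rp 0 → ok
  r4: data parity 0, sent rp 0 → ok
Recompute each column's even parity and compare to cp:
  c0: data parity 0, sent cp 1 → mismatch
  c1: data parity 1, sent cp 1 → ok
  c2: data parity 1, sent cp 1 → ok
Exactly one row (r2) and one column (c0) fail → the flipped bit is at their intersection.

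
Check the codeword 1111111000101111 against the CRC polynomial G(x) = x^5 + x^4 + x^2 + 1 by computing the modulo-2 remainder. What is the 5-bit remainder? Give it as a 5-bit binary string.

00000

Modulo-2 division of 1111111000101111 by 110101:
  pos 0: 111111 XOR 110101 = 001010
  pos 2: 101010 XOR 110101 = 011111
  pos 3: 111110 XOR 110101 = 001011
  pos 5: 101101 XOR 110101 = 011000
  pos 6: 110000 XOR 110101 = 000101
  pos 9: 101111 XOR 110101 = 011010
  pos 10: 110101 XOR 110101 = 000000
Remainder = 00000 (zero — the frame passes the CRC check).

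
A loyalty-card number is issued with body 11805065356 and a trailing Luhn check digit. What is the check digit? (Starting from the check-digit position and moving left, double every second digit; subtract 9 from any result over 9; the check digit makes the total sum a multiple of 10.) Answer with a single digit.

Partial digits right→left: 6 5 3 5 6 0 5 0 8 1 1
Double every second digit counting from the check-digit position (so the 1st, 3rd, 5th, ... of the partial from the right).
  doubled (with −9 where >9): 3 6 3 1 7 2 → sum 22
  kept as-is: 5 5 0 0 1 → sum 11
Total = 22 + 11 = 33.
Check digit = (10 − (33 mod 10)) mod 10 = 7.

7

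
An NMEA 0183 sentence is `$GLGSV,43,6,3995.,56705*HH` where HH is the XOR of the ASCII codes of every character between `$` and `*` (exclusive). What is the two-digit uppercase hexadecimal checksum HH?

61

XOR the ASCII codes of the payload characters:
  'G' = 0x47 → acc = 0x47
  'L' = 0x4C → acc = 0x0B
  'G' = 0x47 → acc = 0x4C
  'S' = 0x53 → acc = 0x1F
  'V' = 0x56 → acc = 0x49
  ',' = 0x2C → acc = 0x65
  '4' = 0x34 → acc = 0x51
  '3' = 0x33 → acc = 0x62
  ',' = 0x2C → acc = 0x4E
  '6' = 0x36 → acc = 0x78
  ',' = 0x2C → acc = 0x54
  '3' = 0x33 → acc = 0x67
  '9' = 0x39 → acc = 0x5E
  '9' = 0x39 → acc = 0x67
  '5' = 0x35 → acc = 0x52
  '.' = 0x2E → acc = 0x7C
  ',' = 0x2C → acc = 0x50
  '5' = 0x35 → acc = 0x65
  '6' = 0x36 → acc = 0x53
  '7' = 0x37 → acc = 0x64
  '0' = 0x30 → acc = 0x54
  '5' = 0x35 → acc = 0x61
Checksum = 0x61.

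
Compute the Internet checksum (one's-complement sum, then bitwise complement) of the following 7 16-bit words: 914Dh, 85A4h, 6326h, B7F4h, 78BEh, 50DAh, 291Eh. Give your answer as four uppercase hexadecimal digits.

One's-complement addition (fold any carry out of bit 15 back into bit 0):
  0x914D + 0x85A4 = 0x116F1 → wrap carry → 0x16F2
  0x16F2 + 0x6326 = 0x07A18
  0x7A18 + 0xB7F4 = 0x1320C → wrap carry → 0x320D
  0x320D + 0x78BE = 0x0AACB
  0xAACB + 0x50DA = 0x0FBA5
  0xFBA5 + 0x291E = 0x124C3 → wrap carry → 0x24C4
One's-complement sum = 0x24C4.
Checksum = ~0x24C4 & 0xFFFF = 0xDB3B.

DB3B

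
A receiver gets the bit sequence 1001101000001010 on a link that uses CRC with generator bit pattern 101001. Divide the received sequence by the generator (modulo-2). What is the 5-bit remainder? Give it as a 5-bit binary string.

00000

Modulo-2 division of 1001101000001010 by 101001:
  pos 0: 100110 XOR 101001 = 001111
  pos 2: 111110 XOR 101001 = 010111
  pos 3: 101110 XOR 101001 = 000111
  pos 6: 111000 XOR 101001 = 010001
  pos 7: 100011 XOR 101001 = 001010
  pos 9: 101001 XOR 101001 = 000000
Remainder = 00000 (zero — the frame passes the CRC check).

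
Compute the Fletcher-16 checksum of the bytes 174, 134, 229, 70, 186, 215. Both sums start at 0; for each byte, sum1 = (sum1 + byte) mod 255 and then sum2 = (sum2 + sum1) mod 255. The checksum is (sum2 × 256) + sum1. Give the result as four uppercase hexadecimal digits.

Running sums (mod 255):
  after byte 0 (174): sum1=174, sum2=174
  after byte 1 (134): sum1=53, sum2=227
  after byte 2 (229): sum1=27, sum2=254
  after byte 3 (70): sum1=97, sum2=96
  after byte 4 (186): sum1=28, sum2=124
  after byte 5 (215): sum1=243, sum2=112
Checksum = sum2·256 + sum1 = 112·256 + 243 = 28915 = 0x70F3.

70F3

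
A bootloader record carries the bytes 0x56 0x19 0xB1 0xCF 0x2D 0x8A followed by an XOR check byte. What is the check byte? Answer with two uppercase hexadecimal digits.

XOR the bytes together:
  start with 0x56
  0x56 ⊕ 0x19 = 0x4F
  0x4F ⊕ 0xB1 = 0xFE
  0xFE ⊕ 0xCF = 0x31
  0x31 ⊕ 0x2D = 0x1C
  0x1C ⊕ 0x8A = 0x96

96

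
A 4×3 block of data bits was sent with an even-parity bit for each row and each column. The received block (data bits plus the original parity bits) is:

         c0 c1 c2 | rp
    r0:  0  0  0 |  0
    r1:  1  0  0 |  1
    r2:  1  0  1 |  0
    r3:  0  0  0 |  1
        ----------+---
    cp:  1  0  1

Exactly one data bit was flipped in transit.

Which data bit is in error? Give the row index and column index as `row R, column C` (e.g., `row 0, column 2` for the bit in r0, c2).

Recompute each row's even parity and compare to rp:
  r0: data parity 0, sent rp 0 → ok
  r1: data parity 1, sent rp 1 → ok
  r2: data parity 0, sent rp 0 → ok
  r3: data parity 0, sent rp 1 → mismatch
Recompute each column's even parity and compare to cp:
  c0: data parity 0, sent cp 1 → mismatch
  c1: data parity 0, sent cp 0 → ok
  c2: data parity 1, sent cp 1 → ok
Exactly one row (r3) and one column (c0) fail → the flipped bit is at their intersection.

row 3, column 0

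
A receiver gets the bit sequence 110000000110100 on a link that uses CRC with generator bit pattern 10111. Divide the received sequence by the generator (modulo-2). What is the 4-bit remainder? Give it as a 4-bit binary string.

0111

Modulo-2 division of 110000000110100 by 10111:
  pos 0: 11000 XOR 10111 = 01111
  pos 1: 11110 XOR 10111 = 01001
  pos 2: 10010 XOR 10111 = 00101
  pos 4: 10100 XOR 10111 = 00011
  pos 7: 11110 XOR 10111 = 01001
  pos 8: 10011 XOR 10111 = 00100
  pos 10: 10000 XOR 10111 = 00111
Remainder = 0111 (nonzero — an error is detected).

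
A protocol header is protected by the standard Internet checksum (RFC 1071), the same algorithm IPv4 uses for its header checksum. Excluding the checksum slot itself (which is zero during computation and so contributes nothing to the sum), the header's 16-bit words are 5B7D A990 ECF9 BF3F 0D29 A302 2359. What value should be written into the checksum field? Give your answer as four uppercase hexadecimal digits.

One's-complement addition (fold any carry out of bit 15 back into bit 0):
  0x5B7D + 0xA990 = 0x1050D → wrap carry → 0x050E
  0x050E + 0xECF9 = 0x0F207
  0xF207 + 0xBF3F = 0x1B146 → wrap carry → 0xB147
  0xB147 + 0x0D29 = 0x0BE70
  0xBE70 + 0xA302 = 0x16172 → wrap carry → 0x6173
  0x6173 + 0x2359 = 0x084CC
One's-complement sum = 0x84CC.
Checksum = ~0x84CC & 0xFFFF = 0x7B33.

7B33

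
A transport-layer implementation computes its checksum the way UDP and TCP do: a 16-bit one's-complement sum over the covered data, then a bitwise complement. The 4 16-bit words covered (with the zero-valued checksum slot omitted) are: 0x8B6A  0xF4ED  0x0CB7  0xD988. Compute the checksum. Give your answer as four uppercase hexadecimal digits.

9967

One's-complement addition (fold any carry out of bit 15 back into bit 0):
  0x8B6A + 0xF4ED = 0x18057 → wrap carry → 0x8058
  0x8058 + 0x0CB7 = 0x08D0F
  0x8D0F + 0xD988 = 0x16697 → wrap carry → 0x6698
One's-complement sum = 0x6698.
Checksum = ~0x6698 & 0xFFFF = 0x9967.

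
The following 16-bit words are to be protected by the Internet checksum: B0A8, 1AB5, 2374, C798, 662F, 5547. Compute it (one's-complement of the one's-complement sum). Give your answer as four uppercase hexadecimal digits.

One's-complement addition (fold any carry out of bit 15 back into bit 0):
  0xB0A8 + 0x1AB5 = 0x0CB5D
  0xCB5D + 0x2374 = 0x0EED1
  0xEED1 + 0xC798 = 0x1B669 → wrap carry → 0xB66A
  0xB66A + 0x662F = 0x11C99 → wrap carry → 0x1C9A
  0x1C9A + 0x5547 = 0x071E1
One's-complement sum = 0x71E1.
Checksum = ~0x71E1 & 0xFFFF = 0x8E1E.

8E1E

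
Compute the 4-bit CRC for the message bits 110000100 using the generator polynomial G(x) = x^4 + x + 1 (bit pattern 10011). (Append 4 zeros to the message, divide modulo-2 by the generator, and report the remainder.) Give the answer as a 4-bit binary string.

Append 4 zeros: 1100001000000. Divide by 10011 (XOR where the leading bit is 1):
  pos 0: 11000 XOR 10011 = 01011
  pos 1: 10110 XOR 10011 = 00101
  pos 3: 10110 XOR 10011 = 00101
  pos 5: 10100 XOR 10011 = 00111
  pos 7: 11100 XOR 10011 = 01111
  pos 8: 11110 XOR 10011 = 01101
Remainder (last 4 bits) = 1101. This is the CRC / FCS.

1101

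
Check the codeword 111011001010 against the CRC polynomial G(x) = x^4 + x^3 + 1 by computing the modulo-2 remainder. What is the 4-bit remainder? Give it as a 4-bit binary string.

0000

Modulo-2 division of 111011001010 by 11001:
  pos 0: 11101 XOR 11001 = 00100
  pos 2: 10010 XOR 11001 = 01011
  pos 3: 10110 XOR 11001 = 01111
  pos 4: 11111 XOR 11001 = 00110
  pos 6: 11001 XOR 11001 = 00000
Remainder = 0000 (zero — the frame passes the CRC check).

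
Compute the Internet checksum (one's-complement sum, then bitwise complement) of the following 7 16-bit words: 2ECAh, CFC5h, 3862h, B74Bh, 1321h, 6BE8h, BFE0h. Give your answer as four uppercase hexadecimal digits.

D2D7

One's-complement addition (fold any carry out of bit 15 back into bit 0):
  0x2ECA + 0xCFC5 = 0x0FE8F
  0xFE8F + 0x3862 = 0x136F1 → wrap carry → 0x36F2
  0x36F2 + 0xB74B = 0x0EE3D
  0xEE3D + 0x1321 = 0x1015E → wrap carry → 0x015F
  0x015F + 0x6BE8 = 0x06D47
  0x6D47 + 0xBFE0 = 0x12D27 → wrap carry → 0x2D28
One's-complement sum = 0x2D28.
Checksum = ~0x2D28 & 0xFFFF = 0xD2D7.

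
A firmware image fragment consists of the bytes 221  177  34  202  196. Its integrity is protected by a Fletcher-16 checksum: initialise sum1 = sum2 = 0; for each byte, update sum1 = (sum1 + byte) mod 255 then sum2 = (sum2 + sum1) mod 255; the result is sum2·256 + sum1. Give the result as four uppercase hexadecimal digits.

Running sums (mod 255):
  after byte 0 (221): sum1=221, sum2=221
  after byte 1 (177): sum1=143, sum2=109
  after byte 2 (34): sum1=177, sum2=31
  after byte 3 (202): sum1=124, sum2=155
  after byte 4 (196): sum1=65, sum2=220
Checksum = sum2·256 + sum1 = 220·256 + 65 = 56385 = 0xDC41.

DC41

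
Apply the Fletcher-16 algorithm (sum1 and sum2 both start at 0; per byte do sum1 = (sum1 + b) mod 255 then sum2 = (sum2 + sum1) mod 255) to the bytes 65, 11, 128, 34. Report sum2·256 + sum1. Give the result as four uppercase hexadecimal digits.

49EE

Running sums (mod 255):
  after byte 0 (65): sum1=65, sum2=65
  after byte 1 (11): sum1=76, sum2=141
  after byte 2 (128): sum1=204, sum2=90
  after byte 3 (34): sum1=238, sum2=73
Checksum = sum2·256 + sum1 = 73·256 + 238 = 18926 = 0x49EE.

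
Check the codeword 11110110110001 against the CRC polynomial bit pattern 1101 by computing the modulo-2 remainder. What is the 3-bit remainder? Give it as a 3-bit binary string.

001

Modulo-2 division of 11110110110001 by 1101:
  pos 0: 1111 XOR 1101 = 0010
  pos 2: 1001 XOR 1101 = 0100
  pos 3: 1001 XOR 1101 = 0100
  pos 4: 1000 XOR 1101 = 0101
  pos 5: 1011 XOR 1101 = 0110
  pos 6: 1101 XOR 1101 = 0000
Remainder = 001 (nonzero — an error is detected).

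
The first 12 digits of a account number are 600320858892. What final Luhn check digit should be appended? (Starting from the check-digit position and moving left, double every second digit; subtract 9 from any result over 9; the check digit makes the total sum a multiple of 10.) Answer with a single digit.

9

Partial digits right→left: 2 9 8 8 5 8 0 2 3 0 0 6
Double every second digit counting from the check-digit position (so the 1st, 3rd, 5th, ... of the partial from the right).
  doubled (with −9 where >9): 4 7 1 0 6 0 → sum 18
  kept as-is: 9 8 8 2 0 6 → sum 33
Total = 18 + 33 = 51.
Check digit = (10 − (51 mod 10)) mod 10 = 9.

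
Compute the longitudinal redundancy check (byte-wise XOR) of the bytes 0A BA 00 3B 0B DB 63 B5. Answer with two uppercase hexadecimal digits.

XOR the bytes together:
  start with 0x0A
  0x0A ⊕ 0xBA = 0xB0
  0xB0 ⊕ 0x00 = 0xB0
  0xB0 ⊕ 0x3B = 0x8B
  0x8B ⊕ 0x0B = 0x80
  0x80 ⊕ 0xDB = 0x5B
  0x5B ⊕ 0x63 = 0x38
  0x38 ⊕ 0xB5 = 0x8D

8D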